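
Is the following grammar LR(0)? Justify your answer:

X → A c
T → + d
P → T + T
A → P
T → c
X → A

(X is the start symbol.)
A grammar is LR(0) if no state in the canonical LR(0) collection has:
  - both a shift item (dot before a terminal) and a complete item (shift-reduce conflict), or
  - two or more complete items (reduce-reduce conflict; the accept item [X' → X .] counts as a complete item here).

Augment with X' → X and build the canonical LR(0) collection (I0 = CLOSURE({[X' → . X]}), then GOTO on every symbol after a dot until no new states appear). It has 11 states:
  I0: { [A → . P], [P → . T + T], [T → . + d], [T → . c], [X → . A c], [X → . A], [X' → . X] }  — shift
  I1: { [T → + . d] }  — shift
  I2: { [X → A . c], [X → A .] }  — shift, reduce
  I3: { [A → P .] }  — reduce
  I4: { [P → T . + T] }  — shift
  I5: { [X' → X .] }  — accept
  I6: { [T → c .] }  — reduce
  I7: { [P → T + . T], [T → . + d], [T → . c] }  — shift
  I8: { [P → T + T .] }  — reduce
  I9: { [X → A c .] }  — reduce
  I10: { [T → + d .] }  — reduce

Conflict in state I2:
  Shift-reduce conflict between [X → A .] and [X → A . c]
So the grammar is NOT LR(0).

Answer: No. Shift-reduce conflict between [X → A .] and [X → A . c]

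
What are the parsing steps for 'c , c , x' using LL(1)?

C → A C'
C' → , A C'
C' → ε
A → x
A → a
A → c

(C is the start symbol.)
Stack is shown with the top on the left.

Stack     Input        Action
-----------------------------
C $       c , c , x $  output C → A C'
A C' $    c , c , x $  output A → c
c C' $    c , c , x $  match 'c'
C' $      , c , x $    output C' → , A C'
, A C' $  , c , x $    match ','
A C' $    c , x $      output A → c
c C' $    c , x $      match 'c'
C' $      , x $        output C' → , A C'
, A C' $  , x $        match ','
A C' $    x $          output A → x
x C' $    x $          match 'x'
C' $      $            output C' → ε
$         $            accept

The string is accepted.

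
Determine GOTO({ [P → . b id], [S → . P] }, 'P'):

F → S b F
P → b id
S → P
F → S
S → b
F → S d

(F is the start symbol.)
GOTO(I, 'P') = CLOSURE({ [A → αX.β] : [A → α.Xβ] ∈ I, X = 'P' })

Items with dot before 'P', with the dot advanced:
  [S → . P] → [S → P .]
Closure adds nothing (no advanced item has the dot before a non-terminal).

GOTO = { [S → P .] }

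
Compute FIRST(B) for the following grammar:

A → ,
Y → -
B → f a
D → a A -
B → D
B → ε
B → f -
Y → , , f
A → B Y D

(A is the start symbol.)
{ 'a', 'f', ε }

To compute FIRST(B), examine every production with B on the left-hand side, reading each right-hand side left to right until a non-nullable symbol is reached.

FIRST sets of the other non-terminals involved (by the same procedure, iterated to a fixed point):
  FIRST(D) = { 'a' }

From B → f a:
  - f is a terminal: add 'f' and stop
From B → D:
  - D is a non-terminal: add FIRST(D) \ {ε} = { 'a' }
    D is not nullable, so stop
From B → ε:
  - ε-production, so ε ∈ FIRST(B)
From B → f -:
  - f is a terminal: add 'f' and stop

Collecting: FIRST(B) = { 'a', 'f', ε }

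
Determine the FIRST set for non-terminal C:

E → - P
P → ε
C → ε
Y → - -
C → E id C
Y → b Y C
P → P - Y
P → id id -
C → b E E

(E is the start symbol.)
FIRST sets of the other non-terminals involved (by the same procedure, iterated to a fixed point):
  FIRST(E) = { '-' }

From C → ε:
  - ε-production, so ε ∈ FIRST(C)
From C → E id C:
  - E is a non-terminal: add FIRST(E) \ {ε} = { '-' }
    E is not nullable, so stop
From C → b E E:
  - b is a terminal: add 'b' and stop

Collecting: FIRST(C) = { '-', 'b', ε }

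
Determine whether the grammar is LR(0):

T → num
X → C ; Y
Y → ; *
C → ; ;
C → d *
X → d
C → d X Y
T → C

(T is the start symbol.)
No. Shift-reduce conflict between [X → d .] and [C → . ; ;]

Augment with T' → T and build the canonical LR(0) collection (I0 = CLOSURE({[T' → . T]}), then GOTO on every symbol after a dot until no new states appear). It has 16 states:
  I0: { [C → . ; ;], [C → . d *], [C → . d X Y], [T → . C], [T → . num], [T' → . T] }  — shift
  I1: { [C → ; . ;] }  — shift
  I2: { [T → C .] }  — reduce
  I3: { [T' → T .] }  — accept
  I4: { [C → . ; ;], [C → . d *], [C → . d X Y], [C → d . *], [C → d . X Y], [X → . C ; Y], [X → . d] }  — shift
  I5: { [T → num .] }  — reduce
  I6: { [C → d * .] }  — reduce
  I7: { [X → C . ; Y] }  — shift
  I8: { [C → d X . Y], [Y → . ; *] }  — shift
  I9: { [C → . ; ;], [C → . d *], [C → . d X Y], [C → d . *], [C → d . X Y], [X → . C ; Y], [X → . d], [X → d .] }  — shift, reduce
  I10: { [Y → ; . *] }  — shift
  I11: { [C → d X Y .] }  — reduce
  I12: { [Y → ; * .] }  — reduce
  I13: { [X → C ; . Y], [Y → . ; *] }  — shift
  I14: { [X → C ; Y .] }  — reduce
  I15: { [C → ; ; .] }  — reduce

Conflict in state I9:
  Shift-reduce conflict between [X → d .] and [C → . ; ;]
So the grammar is NOT LR(0).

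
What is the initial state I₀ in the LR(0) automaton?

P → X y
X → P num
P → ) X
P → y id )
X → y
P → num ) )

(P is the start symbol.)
{ [P → . ) X], [P → . X y], [P → . num ) )], [P → . y id )], [P' → . P], [X → . P num], [X → . y] }

First, augment the grammar with P' → P
I₀ = CLOSURE({ [P' → . P] }):
  [P' → . P] has the dot before P: add [P → . X y], [P → . ) X], [P → . y id )], [P → . num ) )]
  [P → . X y] has the dot before X: add [X → . P num], [X → . y]
No further items can be added.

I₀ = { [P → . ) X], [P → . X y], [P → . num ) )], [P → . y id )], [P' → . P], [X → . P num], [X → . y] }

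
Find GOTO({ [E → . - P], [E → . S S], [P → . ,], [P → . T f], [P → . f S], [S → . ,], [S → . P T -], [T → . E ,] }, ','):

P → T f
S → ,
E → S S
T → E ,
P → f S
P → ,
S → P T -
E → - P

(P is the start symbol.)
{ [P → , .], [S → , .] }

GOTO(I, ',') = CLOSURE({ [A → αX.β] : [A → α.Xβ] ∈ I, X = ',' })

Items with dot before ',', with the dot advanced:
  [P → . ,] → [P → , .]
  [S → . ,] → [S → , .]
Closure adds nothing (no advanced item has the dot before a non-terminal).

GOTO = { [P → , .], [S → , .] }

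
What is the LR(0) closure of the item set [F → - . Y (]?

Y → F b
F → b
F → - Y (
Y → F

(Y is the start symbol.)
{ [F → - . Y (], [F → . - Y (], [F → . b], [Y → . F b], [Y → . F] }

To compute CLOSURE, for each item [A → α.Bβ] where B is a non-terminal, add [B → .γ] for all productions B → γ; repeat for the newly added items until nothing changes.

Start with: [F → - . Y (]
  [F → - . Y (] has the dot before Y: add [Y → . F b], [Y → . F]
  [Y → . F b] has the dot before F: add [F → . b], [F → . - Y (]
No further items can be added.

CLOSURE = { [F → - . Y (], [F → . - Y (], [F → . b], [Y → . F b], [Y → . F] }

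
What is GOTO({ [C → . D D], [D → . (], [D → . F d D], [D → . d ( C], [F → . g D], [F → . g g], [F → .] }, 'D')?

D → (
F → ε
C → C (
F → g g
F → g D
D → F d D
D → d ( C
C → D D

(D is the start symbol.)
{ [C → D . D], [D → . (], [D → . F d D], [D → . d ( C], [F → . g D], [F → . g g], [F → .] }

GOTO(I, 'D') = CLOSURE({ [A → αX.β] : [A → α.Xβ] ∈ I, X = 'D' })

Items with dot before 'D', with the dot advanced:
  [C → . D D] → [C → D . D]
Closure of the advanced items:
  [C → D . D] has the dot before D: add [D → . (], [D → . F d D], [D → . d ( C]
  [D → . F d D] has the dot before F: add [F → .], [F → . g g], [F → . g D]

GOTO = { [C → D . D], [D → . (], [D → . F d D], [D → . d ( C], [F → . g D], [F → . g g], [F → .] }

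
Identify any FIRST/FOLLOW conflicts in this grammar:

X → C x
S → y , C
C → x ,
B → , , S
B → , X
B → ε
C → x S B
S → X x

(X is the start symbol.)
Yes. B → ',' ',' S with FOLLOW(B) on { ',' }; B → ',' X with FOLLOW(B) on { ',' }

A FIRST/FOLLOW conflict occurs when a non-terminal N has a nullable alternative N → β (β ⇒* ε) and another alternative N → α with FIRST(α) ∩ FOLLOW(N) ≠ ∅: on such a lookahead the parser cannot decide between expanding α and letting N vanish via β.

Nullable non-terminals: B.

B: nullable alternative(s) B → ε; FOLLOW(B) = { ',', 'x' }
  B → , , S: FIRST \ {ε} = { ',' } — overlaps FOLLOW(B) on { ',' }: CONFLICT
  B → , X: FIRST \ {ε} = { ',' } — overlaps FOLLOW(B) on { ',' }: CONFLICT
  B → ε: FIRST \ {ε} = { } — this is the only nullable alternative, skip

C, S, X have no nullable alternative, so no FIRST/FOLLOW check is needed there.

So the grammar has 2 FIRST/FOLLOW conflicts (marked CONFLICT above).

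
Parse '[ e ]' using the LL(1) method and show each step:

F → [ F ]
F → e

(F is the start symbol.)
Stack is shown with the top on the left.

Stack    Input    Action
------------------------
F $      [ e ] $  output F → [ F ]
[ F ] $  [ e ] $  match '['
F ] $    e ] $    output F → e
e ] $    e ] $    match 'e'
] $      ] $      match ']'
$        $        accept

The string is accepted.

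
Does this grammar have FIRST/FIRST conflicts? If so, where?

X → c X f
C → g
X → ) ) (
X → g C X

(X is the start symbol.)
A FIRST/FIRST conflict occurs when two productions N → α and N → β for the same non-terminal have FIRST(α) ∩ FIRST(β) ≠ ∅ (with ε ∈ FIRST of a nullable right-hand side, so two nullable alternatives also conflict).

Productions for X:
  X → c X f: FIRST = { 'c' }
  X → ) ) (: FIRST = { ')' }
  X → g C X: FIRST = { 'g' }
C has only one production, so no FIRST/FIRST conflict is possible there.

All alternatives of each non-terminal have pairwise disjoint FIRST sets.

Answer: No FIRST/FIRST conflicts.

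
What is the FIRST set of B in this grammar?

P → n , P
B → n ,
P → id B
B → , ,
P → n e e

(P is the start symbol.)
To compute FIRST(B), examine every production with B on the left-hand side, reading each right-hand side left to right until a non-nullable symbol is reached.

From B → n ,:
  - n is a terminal: add 'n' and stop
From B → , ,:
  - ',' is a terminal: add ',' and stop

Collecting: FIRST(B) = { ',', 'n' }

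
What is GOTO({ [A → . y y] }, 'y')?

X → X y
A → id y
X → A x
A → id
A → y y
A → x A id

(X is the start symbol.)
GOTO(I, 'y') = CLOSURE({ [A → αX.β] : [A → α.Xβ] ∈ I, X = 'y' })

Items with dot before 'y', with the dot advanced:
  [A → . y y] → [A → y . y]
Closure adds nothing (no advanced item has the dot before a non-terminal).

GOTO = { [A → y . y] }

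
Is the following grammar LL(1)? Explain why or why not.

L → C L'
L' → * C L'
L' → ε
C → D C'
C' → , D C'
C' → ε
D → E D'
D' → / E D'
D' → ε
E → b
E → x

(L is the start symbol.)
Yes, the grammar is LL(1).

A grammar is LL(1) if for each non-terminal N with multiple productions, the predict sets of those productions are pairwise disjoint, where PREDICT(N → α) = (FIRST(α) \ {ε}) ∪ (FOLLOW(N) if α ⇒* ε).

Relevant sets:
  FOLLOW(L') = { $ }
  FOLLOW(C') = { $, '*' }
  FOLLOW(D') = { $, '*', ',' }

For L':
  PREDICT(L' → '*' C L') = { '*' }
  PREDICT(L' → ε) = { $ }
For C':
  PREDICT(C' → ',' D C') = { ',' }
  PREDICT(C' → ε) = { $, '*' }
For D':
  PREDICT(D' → '/' E D') = { '/' }
  PREDICT(D' → ε) = { $, '*', ',' }
For E:
  PREDICT(E → b) = { 'b' }
  PREDICT(E → x) = { 'x' }
L, C, D have a single production, so nothing to check there.

All predict sets are disjoint. The grammar IS LL(1).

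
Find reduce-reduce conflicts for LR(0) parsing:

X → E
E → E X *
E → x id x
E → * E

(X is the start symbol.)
No reduce-reduce conflicts

A reduce-reduce conflict occurs when an LR(0) state has two complete items [A → α .] and [B → β .] — both call for a reduction, and with no lookahead the parser cannot choose between them.

Augment with X' → X and build the canonical LR(0) collection (I0 = CLOSURE({[X' → . X]}), then GOTO on every symbol after a dot until no new states appear). It has 10 states:
  I0: { [E → . * E], [E → . E X *], [E → . x id x], [X → . E], [X' → . X] }  — shift
  I1: { [E → * . E], [E → . * E], [E → . E X *], [E → . x id x] }  — shift
  I2: { [E → . * E], [E → . E X *], [E → . x id x], [E → E . X *], [X → . E], [X → E .] }  — shift, reduce
  I3: { [X' → X .] }  — accept
  I4: { [E → x . id x] }  — shift
  I5: { [E → x id . x] }  — shift
  I6: { [E → x id x .] }  — reduce
  I7: { [E → E X . *] }  — shift
  I8: { [E → E X * .] }  — reduce
  I9: { [E → * E .], [E → . * E], [E → . E X *], [E → . x id x], [E → E . X *], [X → . E] }  — shift, reduce

No state contains more than one complete item.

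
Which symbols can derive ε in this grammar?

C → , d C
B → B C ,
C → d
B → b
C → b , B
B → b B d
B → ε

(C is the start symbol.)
{ 'B' }

ε-productions: B → ε
So B is immediately nullable.
No further non-terminal can be added: every production for the remaining non-terminals contains a terminal or a non-nullable non-terminal.
Nullable = { 'B' }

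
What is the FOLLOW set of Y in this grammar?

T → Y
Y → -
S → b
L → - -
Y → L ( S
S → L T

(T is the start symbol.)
To compute FOLLOW(Y), find every occurrence of Y on a right-hand side N → α Y β: add FIRST(β) \ {ε}, and if β is empty or nullable also add FOLLOW(N). Iterate to a fixed point.

In T → Y: Y is at the end, add FOLLOW(T)

The FOLLOW sets referred to above (computed the same way, to a fixed point):
  FOLLOW(T) = { $ }

Taking the union: FOLLOW(Y) = { $ }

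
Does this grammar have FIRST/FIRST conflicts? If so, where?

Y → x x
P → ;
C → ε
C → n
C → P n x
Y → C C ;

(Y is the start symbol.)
FIRST sets of the non-terminals at (or reachable through a nullable prefix from) the front of some alternative:
  FIRST(C) = { ';', 'n', ε }
  FIRST(P) = { ';' }

Productions for Y:
  Y → x x: FIRST = { 'x' }
  Y → C C ;: FIRST = { ';', 'n' }
Productions for C:
  C → ε: FIRST = { ε }
  C → n: FIRST = { 'n' }
  C → P n x: FIRST = { ';' }
P has only one production, so no FIRST/FIRST conflict is possible there.

All alternatives of each non-terminal have pairwise disjoint FIRST sets.

Answer: No FIRST/FIRST conflicts.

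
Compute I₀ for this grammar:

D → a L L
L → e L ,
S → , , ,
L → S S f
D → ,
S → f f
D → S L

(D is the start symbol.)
{ [D → . ,], [D → . S L], [D → . a L L], [D' → . D], [S → . , , ,], [S → . f f] }

First, augment the grammar with D' → D
I₀ = CLOSURE({ [D' → . D] }):
  [D' → . D] has the dot before D: add [D → . a L L], [D → . ,], [D → . S L]
  [D → . S L] has the dot before S: add [S → . , , ,], [S → . f f]
No further items can be added.

I₀ = { [D → . ,], [D → . S L], [D → . a L L], [D' → . D], [S → . , , ,], [S → . f f] }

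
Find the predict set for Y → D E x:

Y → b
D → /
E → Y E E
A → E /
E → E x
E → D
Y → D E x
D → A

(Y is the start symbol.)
{ '/', 'b' }

PREDICT(Y → D E x) = (FIRST(RHS) \ {ε}) ∪ (FOLLOW(Y) if ε ∈ FIRST(RHS), i.e. RHS ⇒* ε)
FIRST(D) = { '/', 'b' }
FIRST(D E x) = { '/', 'b' }
ε ∉ FIRST(D E x), so FOLLOW(Y) is not added.
PREDICT(Y → D E x) = { '/', 'b' }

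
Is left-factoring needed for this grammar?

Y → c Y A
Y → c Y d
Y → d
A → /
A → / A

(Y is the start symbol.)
Left-factoring is needed when two productions for the same non-terminal
share a common prefix on the right-hand side.

Productions for Y:
  Y → c Y A
  Y → c Y d
  Y → d
Productions for A:
  A → /
  A → / A

Found common prefix 'c Y' in productions for Y
Found common prefix '/' in productions for A

Answer: Yes, Y has productions with common prefix 'c Y'; A has productions with common prefix '/'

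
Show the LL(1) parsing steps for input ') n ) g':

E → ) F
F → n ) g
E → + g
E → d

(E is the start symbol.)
LL(1) parsing maintains a stack (initially the start symbol over $) and the input. At each step: if the stack top is a terminal, match it against the current input token; if it is a non-terminal N, replace it with the RHS of M[N, lookahead] (the unique production whose predict set contains the lookahead).

Stack is shown with the top on the left.

Stack    Input      Action
--------------------------
E $      ) n ) g $  output E → ) F
) F $    ) n ) g $  match ')'
F $      n ) g $    output F → n ) g
n ) g $  n ) g $    match 'n'
) g $    ) g $      match ')'
g $      g $        match 'g'
$        $          accept

The string is accepted.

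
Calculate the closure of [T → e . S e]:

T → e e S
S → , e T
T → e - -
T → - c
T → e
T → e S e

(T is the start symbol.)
Start with: [T → e . S e]
  [T → e . S e] has the dot before S: add [S → . , e T]
No further items can be added.

CLOSURE = { [S → . , e T], [T → e . S e] }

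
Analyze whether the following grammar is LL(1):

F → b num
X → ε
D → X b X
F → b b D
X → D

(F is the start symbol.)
A grammar is LL(1) if for each non-terminal N with multiple productions, the predict sets of those productions are pairwise disjoint, where PREDICT(N → α) = (FIRST(α) \ {ε}) ∪ (FOLLOW(N) if α ⇒* ε).

Relevant sets:
  FIRST(D) = { 'b' }
  FOLLOW(X) = { $, 'b' }

For F:
  PREDICT(F → b num) = { 'b' }
  PREDICT(F → b b D) = { 'b' }
For X:
  PREDICT(X → ε) = { $, 'b' }
  PREDICT(X → D) = { 'b' }
D has a single production, so nothing to check there.

Conflict found: Predict set conflict for F: { 'b' }
The grammar is NOT LL(1).

Answer: No. Predict set conflict for F: { 'b' }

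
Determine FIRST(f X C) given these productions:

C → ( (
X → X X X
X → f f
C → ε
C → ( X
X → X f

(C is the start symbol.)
{ 'f' }

To compute FIRST(f X C), process the symbols left to right:
Symbol f is a terminal. Add 'f' and stop.
FIRST(f X C) = { 'f' }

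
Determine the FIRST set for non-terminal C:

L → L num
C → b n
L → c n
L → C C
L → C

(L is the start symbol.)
To compute FIRST(C), examine every production with C on the left-hand side, reading each right-hand side left to right until a non-nullable symbol is reached.

From C → b n:
  - b is a terminal: add 'b' and stop

Collecting: FIRST(C) = { 'b' }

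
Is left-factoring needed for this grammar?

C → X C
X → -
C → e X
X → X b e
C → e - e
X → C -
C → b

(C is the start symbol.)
Yes, C has productions with common prefix 'e'

Left-factoring is needed when two productions for the same non-terminal
share a common prefix on the right-hand side.

Productions for C:
  C → X C
  C → e X
  C → e - e
  C → b
Productions for X:
  X → -
  X → X b e
  X → C -

Found common prefix 'e' in productions for C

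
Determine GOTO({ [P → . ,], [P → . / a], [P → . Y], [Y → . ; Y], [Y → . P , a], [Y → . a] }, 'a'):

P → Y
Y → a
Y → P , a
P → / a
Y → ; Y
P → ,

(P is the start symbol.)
{ [Y → a .] }

GOTO(I, 'a') = CLOSURE({ [A → αX.β] : [A → α.Xβ] ∈ I, X = 'a' })

Items with dot before 'a', with the dot advanced:
  [Y → . a] → [Y → a .]
Closure adds nothing (no advanced item has the dot before a non-terminal).

GOTO = { [Y → a .] }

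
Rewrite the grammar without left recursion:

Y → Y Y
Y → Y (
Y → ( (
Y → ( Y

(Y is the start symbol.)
Y → ( ( Y'
Y → ( Y Y'
Y' → Y Y'
Y' → ( Y'
Y' → ε

Y is directly left-recursive. The standard transformation for
  A → A α₁ | ... | A α_m | β₁ | ... | β_n
is
  A  → β₁ A' | ... | β_n A'
  A' → α₁ A' | ... | α_m A' | ε

Y → ( ( becomes Y → ( ( Y'
Y → ( Y becomes Y → ( Y Y'
Y → Y Y becomes Y' → Y Y'
Y → Y ( becomes Y' → ( Y'
Add Y' → ε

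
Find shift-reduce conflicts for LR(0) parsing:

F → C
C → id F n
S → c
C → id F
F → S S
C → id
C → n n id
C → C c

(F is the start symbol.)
Yes — I1: [F → C .] vs [C → C . c]; I5: [C → id .] vs [C → . id]; I9: [C → id F .] vs [C → id F . n]

A shift-reduce conflict occurs when an LR(0) state has both:
  - a complete (reduce) item [A → α .] (dot at the end), and
  - a shift item [B → β . c γ] (dot before a terminal).

Augment with F' → F and build the canonical LR(0) collection (I0 = CLOSURE({[F' → . F]}), then GOTO on every symbol after a dot until no new states appear). It has 13 states:
  I0: { [C → . C c], [C → . id F n], [C → . id F], [C → . id], [C → . n n id], [F → . C], [F → . S S], [F' → . F], [S → . c] }  — shift
  I1: { [C → C . c], [F → C .] }  — shift, reduce
  I2: { [F' → F .] }  — accept
  I3: { [F → S . S], [S → . c] }  — shift
  I4: { [S → c .] }  — reduce
  I5: { [C → . C c], [C → . id F n], [C → . id F], [C → . id], [C → . n n id], [C → id . F n], [C → id . F], [C → id .], [F → . C], [F → . S S], [S → . c] }  — shift, reduce
  I6: { [C → n . n id] }  — shift
  I7: { [C → n n . id] }  — shift
  I8: { [C → n n id .] }  — reduce
  I9: { [C → id F . n], [C → id F .] }  — shift, reduce
  I10: { [C → id F n .] }  — reduce
  I11: { [F → S S .] }  — reduce
  I12: { [C → C c .] }  — reduce

I1 contains reduce item [F → C .] and shift item [C → C . c] — shift-reduce conflict.
I5 contains reduce item [C → id .] and shift items [C → . id], [C → . id F], [C → . id F n], [C → . n n id], [S → . c] — shift-reduce conflict.
I9 contains reduce item [C → id F .] and shift item [C → id F . n] — shift-reduce conflict.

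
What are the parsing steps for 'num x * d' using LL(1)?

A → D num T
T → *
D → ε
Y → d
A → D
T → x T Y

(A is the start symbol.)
LL(1) parsing maintains a stack (initially the start symbol over $) and the input. At each step: if the stack top is a terminal, match it against the current input token; if it is a non-terminal N, replace it with the RHS of M[N, lookahead] (the unique production whose predict set contains the lookahead).

Stack is shown with the top on the left.

Stack      Input        Action
------------------------------
A $        num x * d $  output A → D num T
D num T $  num x * d $  output D → ε
num T $    num x * d $  match 'num'
T $        x * d $      output T → x T Y
x T Y $    x * d $      match 'x'
T Y $      * d $        output T → *
* Y $      * d $        match '*'
Y $        d $          output Y → d
d $        d $          match 'd'
$          $            accept

The string is accepted.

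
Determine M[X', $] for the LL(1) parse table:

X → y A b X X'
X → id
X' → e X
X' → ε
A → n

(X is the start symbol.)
To find M[X', $], we find productions for X' where $ is in the predict set (PREDICT(N → α) = (FIRST(α) \ {ε}) ∪ (FOLLOW(N) if α ⇒* ε)).

Relevant sets:
  FOLLOW(X') = { $, 'e' }

X' → e X: PREDICT = { 'e' }
X' → ε: PREDICT = { $, 'e' }
  $ is in predict set, so this production goes in M[X', $]

M[X', $] = X' → ε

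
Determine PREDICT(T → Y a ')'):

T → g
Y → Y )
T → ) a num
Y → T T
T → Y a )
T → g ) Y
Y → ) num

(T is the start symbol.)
PREDICT(T → Y a ')') = (FIRST(RHS) \ {ε}) ∪ (FOLLOW(T) if ε ∈ FIRST(RHS), i.e. RHS ⇒* ε)
FIRST(Y) = { ')', 'g' }
FIRST(Y a ')') = { ')', 'g' }
ε ∉ FIRST(Y a ')'), so FOLLOW(T) is not added.
PREDICT(T → Y a ')') = { ')', 'g' }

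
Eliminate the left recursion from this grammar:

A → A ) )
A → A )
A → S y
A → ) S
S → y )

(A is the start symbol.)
A → S y A'
A → ) S A'
A' → ) ) A'
A' → ) A'
A' → ε
S → y )

A is directly left-recursive. The standard transformation for
  A → A α₁ | ... | A α_m | β₁ | ... | β_n
is
  A  → β₁ A' | ... | β_n A'
  A' → α₁ A' | ... | α_m A' | ε

A → S y becomes A → S y A'
A → ) S becomes A → ) S A'
A → A ) ) becomes A' → ) ) A'
A → A ) becomes A' → ) A'
Add A' → ε

Productions for other non-terminals are unchanged:
  S → y )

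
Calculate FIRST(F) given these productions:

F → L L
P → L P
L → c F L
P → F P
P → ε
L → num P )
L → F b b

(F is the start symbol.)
{ 'c', 'num' }

To compute FIRST(F), examine every production with F on the left-hand side, reading each right-hand side left to right until a non-nullable symbol is reached.

FIRST sets of the other non-terminals involved (by the same procedure, iterated to a fixed point):
  FIRST(L) = { 'c', 'num' }

From F → L L:
  - L is a non-terminal: add FIRST(L) \ {ε} = { 'c', 'num' }
    L is not nullable, so stop

Collecting: FIRST(F) = { 'c', 'num' }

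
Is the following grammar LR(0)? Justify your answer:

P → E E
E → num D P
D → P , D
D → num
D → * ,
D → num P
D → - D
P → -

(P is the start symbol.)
No. Shift-reduce conflict between [P → - .] and [D → . * ,]

Augment with P' → P and build the canonical LR(0) collection (I0 = CLOSURE({[P' → . P]}), then GOTO on every symbol after a dot until no new states appear). It has 17 states:
  I0: { [E → . num D P], [P → . -], [P → . E E], [P' → . P] }  — shift
  I1: { [P → - .] }  — reduce
  I2: { [E → . num D P], [P → E . E] }  — shift
  I3: { [P' → P .] }  — accept
  I4: { [D → . * ,], [D → . - D], [D → . P , D], [D → . num P], [D → . num], [E → . num D P], [E → num . D P], [P → . -], [P → . E E] }  — shift
  I5: { [D → * . ,] }  — shift
  I6: { [D → - . D], [D → . * ,], [D → . - D], [D → . P , D], [D → . num P], [D → . num], [E → . num D P], [P → - .], [P → . -], [P → . E E] }  — shift, reduce
  I7: { [E → . num D P], [E → num D . P], [P → . -], [P → . E E] }  — shift
  I8: { [D → P . , D] }  — shift
  I9: { [D → . * ,], [D → . - D], [D → . P , D], [D → . num P], [D → . num], [D → num . P], [D → num .], [E → . num D P], [E → num . D P], [P → . -], [P → . E E] }  — shift, reduce
  I10: { [D → P . , D], [D → num P .] }  — shift, reduce
  I11: { [D → . * ,], [D → . - D], [D → . P , D], [D → . num P], [D → . num], [D → P , . D], [E → . num D P], [P → . -], [P → . E E] }  — shift
  I12: { [D → P , D .] }  — reduce
  I13: { [E → num D P .] }  — reduce
  I14: { [D → - D .] }  — reduce
  I15: { [D → * , .] }  — reduce
  I16: { [P → E E .] }  — reduce

Conflict in state I6:
  Shift-reduce conflict between [P → - .] and [D → . * ,]
So the grammar is NOT LR(0).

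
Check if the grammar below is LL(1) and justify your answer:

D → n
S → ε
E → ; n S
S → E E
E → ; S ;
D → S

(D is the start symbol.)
No. Predict set conflict for S: { ';' }

A grammar is LL(1) if for each non-terminal N with multiple productions, the predict sets of those productions are pairwise disjoint, where PREDICT(N → α) = (FIRST(α) \ {ε}) ∪ (FOLLOW(N) if α ⇒* ε).

Relevant sets:
  FIRST(S) = { ';', ε }
  FIRST(E) = { ';' }
  FOLLOW(D) = { $ }
  FOLLOW(S) = { $, ';' }

For D:
  PREDICT(D → n) = { 'n' }
  PREDICT(D → S) = { $, ';' }
For S:
  PREDICT(S → ε) = { $, ';' }
  PREDICT(S → E E) = { ';' }
For E:
  PREDICT(E → ';' n S) = { ';' }
  PREDICT(E → ';' S ';') = { ';' }

Conflict found: Predict set conflict for S: { ';' }
The grammar is NOT LL(1).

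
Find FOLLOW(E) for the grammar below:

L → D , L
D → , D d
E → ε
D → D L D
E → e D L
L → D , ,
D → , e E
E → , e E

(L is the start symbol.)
{ ',', 'd' }

To compute FOLLOW(E), find every occurrence of E on a right-hand side N → α E β: add FIRST(β) \ {ε}, and if β is empty or nullable also add FOLLOW(N). Iterate to a fixed point.

In D → , e E: E is at the end, add FOLLOW(D)
In E → , e E: E is at the end; this adds FOLLOW(E) to itself — nothing new

The FOLLOW sets referred to above (computed the same way, to a fixed point):
  FOLLOW(D) = { ',', 'd' }

Taking the union: FOLLOW(E) = { ',', 'd' }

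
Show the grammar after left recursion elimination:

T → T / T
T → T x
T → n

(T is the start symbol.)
T → n T'
T' → / T T'
T' → x T'
T' → ε

T is directly left-recursive. The standard transformation for
  A → A α₁ | ... | A α_m | β₁ | ... | β_n
is
  A  → β₁ A' | ... | β_n A'
  A' → α₁ A' | ... | α_m A' | ε

T → n becomes T → n T'
T → T / T becomes T' → / T T'
T → T x becomes T' → x T'
Add T' → ε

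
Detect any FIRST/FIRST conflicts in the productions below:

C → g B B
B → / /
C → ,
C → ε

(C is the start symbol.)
No FIRST/FIRST conflicts.

Productions for C:
  C → g B B: FIRST = { 'g' }
  C → ,: FIRST = { ',' }
  C → ε: FIRST = { ε }
B has only one production, so no FIRST/FIRST conflict is possible there.

All alternatives of each non-terminal have pairwise disjoint FIRST sets.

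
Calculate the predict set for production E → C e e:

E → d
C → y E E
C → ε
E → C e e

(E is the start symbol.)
PREDICT(E → C e e) = (FIRST(RHS) \ {ε}) ∪ (FOLLOW(E) if ε ∈ FIRST(RHS), i.e. RHS ⇒* ε)
FIRST(C) = { 'y', ε }
FIRST(C e e) = { 'e', 'y' }
ε ∉ FIRST(C e e), so FOLLOW(E) is not added.
PREDICT(E → C e e) = { 'e', 'y' }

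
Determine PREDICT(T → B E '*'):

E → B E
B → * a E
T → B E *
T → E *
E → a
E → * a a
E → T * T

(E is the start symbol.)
{ '*' }

PREDICT(T → B E '*') = (FIRST(RHS) \ {ε}) ∪ (FOLLOW(T) if ε ∈ FIRST(RHS), i.e. RHS ⇒* ε)
FIRST(B) = { '*' }
FIRST(B E '*') = { '*' }
ε ∉ FIRST(B E '*'), so FOLLOW(T) is not added.
PREDICT(T → B E '*') = { '*' }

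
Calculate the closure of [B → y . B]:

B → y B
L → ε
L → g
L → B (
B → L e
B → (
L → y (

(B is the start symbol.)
{ [B → . (], [B → . L e], [B → . y B], [B → y . B], [L → . B (], [L → . g], [L → . y (], [L → .] }

To compute CLOSURE, for each item [A → α.Bβ] where B is a non-terminal, add [B → .γ] for all productions B → γ; repeat for the newly added items until nothing changes.

Start with: [B → y . B]
  [B → y . B] has the dot before B: add [B → . y B], [B → . L e], [B → . (]
  [B → . L e] has the dot before L: add [L → .], [L → . g], [L → . B (], [L → . y (]
No further items can be added.

CLOSURE = { [B → . (], [B → . L e], [B → . y B], [B → y . B], [L → . B (], [L → . g], [L → . y (], [L → .] }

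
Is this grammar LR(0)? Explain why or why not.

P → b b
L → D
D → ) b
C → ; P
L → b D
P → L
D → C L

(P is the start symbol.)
Augment with P' → P and build the canonical LR(0) collection (I0 = CLOSURE({[P' → . P]}), then GOTO on every symbol after a dot until no new states appear). It has 14 states:
  I0: { [C → . ; P], [D → . ) b], [D → . C L], [L → . D], [L → . b D], [P → . L], [P → . b b], [P' → . P] }  — shift
  I1: { [D → ) . b] }  — shift
  I2: { [C → . ; P], [C → ; . P], [D → . ) b], [D → . C L], [L → . D], [L → . b D], [P → . L], [P → . b b] }  — shift
  I3: { [C → . ; P], [D → . ) b], [D → . C L], [D → C . L], [L → . D], [L → . b D] }  — shift
  I4: { [L → D .] }  — reduce
  I5: { [P → L .] }  — reduce
  I6: { [P' → P .] }  — accept
  I7: { [C → . ; P], [D → . ) b], [D → . C L], [L → b . D], [P → b . b] }  — shift
  I8: { [L → b D .] }  — reduce
  I9: { [P → b b .] }  — reduce
  I10: { [D → C L .] }  — reduce
  I11: { [C → . ; P], [D → . ) b], [D → . C L], [L → b . D] }  — shift
  I12: { [C → ; P .] }  — reduce
  I13: { [D → ) b .] }  — reduce

Every state is either a pure shift/goto state or contains exactly one complete item and nothing to shift — no conflicts. The grammar is LR(0).

Answer: Yes, the grammar is LR(0)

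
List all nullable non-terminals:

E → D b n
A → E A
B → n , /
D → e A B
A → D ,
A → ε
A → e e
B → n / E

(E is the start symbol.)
ε-productions: A → ε
So A is immediately nullable.
No further non-terminal can be added: every production for the remaining non-terminals contains a terminal or a non-nullable non-terminal.
Nullable = { 'A' }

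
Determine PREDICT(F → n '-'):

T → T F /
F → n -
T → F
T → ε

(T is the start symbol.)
{ 'n' }

PREDICT(F → n '-') = (FIRST(RHS) \ {ε}) ∪ (FOLLOW(F) if ε ∈ FIRST(RHS), i.e. RHS ⇒* ε)
FIRST(n '-') = { 'n' }
ε ∉ FIRST(n '-'), so FOLLOW(F) is not added.
PREDICT(F → n '-') = { 'n' }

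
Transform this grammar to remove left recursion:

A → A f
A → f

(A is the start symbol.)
A is directly left-recursive. The standard transformation for
  A → A α₁ | ... | A α_m | β₁ | ... | β_n
is
  A  → β₁ A' | ... | β_n A'
  A' → α₁ A' | ... | α_m A' | ε

A → f becomes A → f A'
A → A f becomes A' → f A'
Add A' → ε

Resulting grammar:
A → f A'
A' → f A'
A' → ε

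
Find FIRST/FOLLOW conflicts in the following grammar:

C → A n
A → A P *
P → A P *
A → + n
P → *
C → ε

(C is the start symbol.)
No FIRST/FOLLOW conflicts.

A FIRST/FOLLOW conflict occurs when a non-terminal N has a nullable alternative N → β (β ⇒* ε) and another alternative N → α with FIRST(α) ∩ FOLLOW(N) ≠ ∅: on such a lookahead the parser cannot decide between expanding α and letting N vanish via β.

Nullable non-terminals: C.
FIRST sets used below: FIRST(A) = { '+' }

C: nullable alternative(s) C → ε; FOLLOW(C) = { $ }
  C → A n: FIRST \ {ε} = { '+' } — disjoint from FOLLOW(C)
  C → ε: FIRST \ {ε} = { } — this is the only nullable alternative, skip

A, P have no nullable alternative, so no FIRST/FOLLOW check is needed there.

No FIRST/FOLLOW conflicts found.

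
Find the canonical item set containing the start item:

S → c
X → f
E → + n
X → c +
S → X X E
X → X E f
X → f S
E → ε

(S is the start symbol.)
First, augment the grammar with S' → S
I₀ = CLOSURE({ [S' → . S] }):
  [S' → . S] has the dot before S: add [S → . c], [S → . X X E]
  [S → . X X E] has the dot before X: add [X → . f], [X → . c +], [X → . X E f], [X → . f S]
No further items can be added.

I₀ = { [S → . X X E], [S → . c], [S' → . S], [X → . X E f], [X → . c +], [X → . f S], [X → . f] }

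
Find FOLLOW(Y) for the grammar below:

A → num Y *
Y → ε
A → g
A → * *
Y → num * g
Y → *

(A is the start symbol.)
{ '*' }

To compute FOLLOW(Y), find every occurrence of Y on a right-hand side N → α Y β: add FIRST(β) \ {ε}, and if β is empty or nullable also add FOLLOW(N). Iterate to a fixed point.

In A → num Y *: Y is followed by '*', add FIRST('*') \ {ε} = { '*' }

Taking the union: FOLLOW(Y) = { '*' }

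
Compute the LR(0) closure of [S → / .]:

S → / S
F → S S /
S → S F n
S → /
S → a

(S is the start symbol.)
{ [S → / .] }

To compute CLOSURE, for each item [A → α.Bβ] where B is a non-terminal, add [B → .γ] for all productions B → γ; repeat for the newly added items until nothing changes.

Start with: [S → / .]
The dot is at the end, so nothing is added.

CLOSURE = { [S → / .] }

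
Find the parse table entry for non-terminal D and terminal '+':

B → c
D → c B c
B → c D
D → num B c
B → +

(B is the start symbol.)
Empty (error entry)

To find M[D, '+'], we find productions for D where '+' is in the predict set (PREDICT(N → α) = (FIRST(α) \ {ε}) ∪ (FOLLOW(N) if α ⇒* ε)).

D → c B c: PREDICT = { 'c' }
D → num B c: PREDICT = { 'num' }

M[D, '+'] is empty (no production applies)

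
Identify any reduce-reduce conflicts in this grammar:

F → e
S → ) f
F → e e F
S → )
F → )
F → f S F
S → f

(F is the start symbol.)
A reduce-reduce conflict occurs when an LR(0) state has two complete items [A → α .] and [B → β .] — both call for a reduction, and with no lookahead the parser cannot choose between them.

Augment with F' → F and build the canonical LR(0) collection (I0 = CLOSURE({[F' → . F]}), then GOTO on every symbol after a dot until no new states appear). It has 12 states:
  I0: { [F → . )], [F → . e e F], [F → . e], [F → . f S F], [F' → . F] }  — shift
  I1: { [F → ) .] }  — reduce
  I2: { [F' → F .] }  — accept
  I3: { [F → e . e F], [F → e .] }  — shift, reduce
  I4: { [F → f . S F], [S → . ) f], [S → . )], [S → . f] }  — shift
  I5: { [S → ) . f], [S → ) .] }  — shift, reduce
  I6: { [F → . )], [F → . e e F], [F → . e], [F → . f S F], [F → f S . F] }  — shift
  I7: { [S → f .] }  — reduce
  I8: { [F → f S F .] }  — reduce
  I9: { [S → ) f .] }  — reduce
  I10: { [F → . )], [F → . e e F], [F → . e], [F → . f S F], [F → e e . F] }  — shift
  I11: { [F → e e F .] }  — reduce

No state contains more than one complete item.

Answer: No reduce-reduce conflicts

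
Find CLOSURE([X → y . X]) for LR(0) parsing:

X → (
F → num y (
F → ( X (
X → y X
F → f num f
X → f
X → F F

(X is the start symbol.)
{ [F → . ( X (], [F → . f num f], [F → . num y (], [X → . (], [X → . F F], [X → . f], [X → . y X], [X → y . X] }

To compute CLOSURE, for each item [A → α.Bβ] where B is a non-terminal, add [B → .γ] for all productions B → γ; repeat for the newly added items until nothing changes.

Start with: [X → y . X]
  [X → y . X] has the dot before X: add [X → . (], [X → . y X], [X → . f], [X → . F F]
  [X → . F F] has the dot before F: add [F → . num y (], [F → . ( X (], [F → . f num f]
No further items can be added.

CLOSURE = { [F → . ( X (], [F → . f num f], [F → . num y (], [X → . (], [X → . F F], [X → . f], [X → . y X], [X → y . X] }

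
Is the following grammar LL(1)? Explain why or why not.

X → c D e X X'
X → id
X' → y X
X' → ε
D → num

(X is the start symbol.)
A grammar is LL(1) if for each non-terminal N with multiple productions, the predict sets of those productions are pairwise disjoint, where PREDICT(N → α) = (FIRST(α) \ {ε}) ∪ (FOLLOW(N) if α ⇒* ε).

Relevant sets:
  FOLLOW(X') = { $, 'y' }

For X:
  PREDICT(X → c D e X X') = { 'c' }
  PREDICT(X → id) = { 'id' }
For X':
  PREDICT(X' → y X) = { 'y' }
  PREDICT(X' → ε) = { $, 'y' }
D has a single production, so nothing to check there.

Conflict found: Predict set conflict for X': { 'y' }
The grammar is NOT LL(1).

Answer: No. Predict set conflict for X': { 'y' }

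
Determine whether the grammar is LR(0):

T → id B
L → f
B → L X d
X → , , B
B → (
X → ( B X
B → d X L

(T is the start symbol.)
A grammar is LR(0) if no state in the canonical LR(0) collection has:
  - both a shift item (dot before a terminal) and a complete item (shift-reduce conflict), or
  - two or more complete items (reduce-reduce conflict; the accept item [T' → T .] counts as a complete item here).

Augment with T' → T and build the canonical LR(0) collection (I0 = CLOSURE({[T' → . T]}), then GOTO on every symbol after a dot until no new states appear). It has 18 states:
  I0: { [T → . id B], [T' → . T] }  — shift
  I1: { [T' → T .] }  — accept
  I2: { [B → . (], [B → . L X d], [B → . d X L], [L → . f], [T → id . B] }  — shift
  I3: { [B → ( .] }  — reduce
  I4: { [T → id B .] }  — reduce
  I5: { [B → L . X d], [X → . ( B X], [X → . , , B] }  — shift
  I6: { [B → d . X L], [X → . ( B X], [X → . , , B] }  — shift
  I7: { [L → f .] }  — reduce
  I8: { [B → . (], [B → . L X d], [B → . d X L], [L → . f], [X → ( . B X] }  — shift
  I9: { [X → , . , B] }  — shift
  I10: { [B → d X . L], [L → . f] }  — shift
  I11: { [B → d X L .] }  — reduce
  I12: { [B → . (], [B → . L X d], [B → . d X L], [L → . f], [X → , , . B] }  — shift
  I13: { [X → , , B .] }  — reduce
  I14: { [X → ( B . X], [X → . ( B X], [X → . , , B] }  — shift
  I15: { [X → ( B X .] }  — reduce
  I16: { [B → L X . d] }  — shift
  I17: { [B → L X d .] }  — reduce

Every state is either a pure shift/goto state or contains exactly one complete item and nothing to shift — no conflicts. The grammar is LR(0).

Answer: Yes, the grammar is LR(0)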